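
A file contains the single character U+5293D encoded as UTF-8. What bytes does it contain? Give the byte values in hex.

U+5293D = 0x5293D = 338237 decimal. In range U+10000–U+10FFFF → 4-byte form: 11110xxx 10xxxxxx 10xxxxxx 10xxxxxx.
Binary (21 bits): 001010010100100111101.
Split 3+6+6+6: 001 | 010010 | 100100 | 111101.
Byte 1: 11110001 = 0xF1.
Byte 2: 10010010 = 0x92.
Byte 3: 10100100 = 0xA4.
Byte 4: 10111101 = 0xBD.

F1 92 A4 BD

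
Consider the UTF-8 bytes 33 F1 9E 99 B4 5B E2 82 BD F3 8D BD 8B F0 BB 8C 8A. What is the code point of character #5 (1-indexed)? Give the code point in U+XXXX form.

Offset 0: leading byte 0x33 = 00110011 → 1-byte char #1 = 33.
Offset 1: leading byte 0xF1 = 11110001 → 4-byte char #2 = F1 9E 99 B4.
Offset 5: leading byte 0x5B = 01011011 → 1-byte char #3 = 5B.
Offset 6: leading byte 0xE2 = 11100010 → 3-byte char #4 = E2 82 BD.
Offset 9: leading byte 0xF3 = 11110011 → 4-byte char #5 = F3 8D BD 8B.
Leading byte 0xF3 = 11110011 matches 11110xxx → 4-byte sequence.
Byte 1: 0xF3 = 11110011, payload 011 (3 bits).
Byte 2: 0x8D = 10001101 (10xxxxxx ✓), payload 001101.
Byte 3: 0xBD = 10111101 (10xxxxxx ✓), payload 111101.
Byte 4: 0x8B = 10001011 (10xxxxxx ✓), payload 001011.
Concatenate: 011001101111101001011 = 0xCDF4B (21 bits → U+CDF4B).

U+CDF4B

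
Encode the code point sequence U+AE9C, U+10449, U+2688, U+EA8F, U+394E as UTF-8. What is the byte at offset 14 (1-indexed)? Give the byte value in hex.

0xE3

1-indexed offset 14 is 0-indexed offset 13.
U+AE9C → 3-byte form EA BA 9C at offsets 0–2.
U+10449 → 4-byte form F0 90 91 89 at offsets 3–6.
U+2688 → 3-byte form E2 9A 88 at offsets 7–9.
U+EA8F → 3-byte form EE AA 8F at offsets 10–12.
U+394E → 3-byte form E3 A5 8E at offsets 13–15.
Offset 13 falls in char 5's range; it's byte 1 of E3 A5 8E = 0xE3.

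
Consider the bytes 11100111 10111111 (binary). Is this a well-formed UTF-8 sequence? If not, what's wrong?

invalid (sequence truncated)

Leading byte 0xE7 = 11100111 → 3-byte form, but only 2 bytes are present.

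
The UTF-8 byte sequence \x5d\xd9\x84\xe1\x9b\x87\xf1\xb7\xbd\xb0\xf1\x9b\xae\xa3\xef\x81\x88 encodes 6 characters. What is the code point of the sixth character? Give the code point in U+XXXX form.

U+F048

Offset 0: leading byte 0x5D = 01011101 → 1-byte char #1 = 5D.
Offset 1: leading byte 0xD9 = 11011001 → 2-byte char #2 = D9 84.
Offset 3: leading byte 0xE1 = 11100001 → 3-byte char #3 = E1 9B 87.
Offset 6: leading byte 0xF1 = 11110001 → 4-byte char #4 = F1 B7 BD B0.
Offset 10: leading byte 0xF1 = 11110001 → 4-byte char #5 = F1 9B AE A3.
Offset 14: leading byte 0xEF = 11101111 → 3-byte char #6 = EF 81 88.
Leading byte 0xEF = 11101111 matches 1110xxxx → 3-byte sequence.
Byte 1: 0xEF = 11101111, payload 1111 (4 bits).
Byte 2: 0x81 = 10000001 (10xxxxxx ✓), payload 000001.
Byte 3: 0x88 = 10001000 (10xxxxxx ✓), payload 001000.
Concatenate: 1111000001001000 = 0xF048 (16 bits → U+F048).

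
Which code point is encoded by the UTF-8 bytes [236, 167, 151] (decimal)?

Leading byte 0xEC = 11101100 matches 1110xxxx → 3-byte sequence.
Byte 1: 0xEC = 11101100, payload 1100 (4 bits).
Byte 2: 0xA7 = 10100111 (10xxxxxx ✓), payload 100111.
Byte 3: 0x97 = 10010111 (10xxxxxx ✓), payload 010111.
Concatenate: 1100100111010111 = 0xC9D7 (16 bits → U+C9D7).

U+C9D7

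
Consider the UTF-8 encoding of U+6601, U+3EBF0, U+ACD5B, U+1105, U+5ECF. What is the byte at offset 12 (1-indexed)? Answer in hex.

1-indexed offset 12 is 0-indexed offset 11.
U+6601 → 3-byte form E6 98 81 at offsets 0–2.
U+3EBF0 → 4-byte form F0 BE AF B0 at offsets 3–6.
U+ACD5B → 4-byte form F2 AC B5 9B at offsets 7–10.
U+1105 → 3-byte form E1 84 85 at offsets 11–13.
Offset 11 falls in char 4's range; it's byte 1 of E1 84 85 = 0xE1.

0xE1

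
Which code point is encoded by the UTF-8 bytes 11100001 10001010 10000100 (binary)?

Leading byte 0xE1 = 11100001 matches 1110xxxx → 3-byte sequence.
Byte 1: 0xE1 = 11100001, payload 0001 (4 bits).
Byte 2: 0x8A = 10001010 (10xxxxxx ✓), payload 001010.
Byte 3: 0x84 = 10000100 (10xxxxxx ✓), payload 000100.
Concatenate: 0001001010000100 = 0x1284 (16 bits → U+1284).

U+1284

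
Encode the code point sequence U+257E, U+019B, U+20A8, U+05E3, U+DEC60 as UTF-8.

U+257E: 3-byte form → E2 95 BE.
U+019B: 2-byte form → C6 9B.
U+20A8: 3-byte form → E2 82 A8.
U+05E3: 2-byte form → D7 A3.
U+DEC60: 4-byte form → F3 9E B1 A0.
Concatenated (14 bytes): E2 95 BE C6 9B E2 82 A8 D7 A3 F3 9E B1 A0.

E2 95 BE C6 9B E2 82 A8 D7 A3 F3 9E B1 A0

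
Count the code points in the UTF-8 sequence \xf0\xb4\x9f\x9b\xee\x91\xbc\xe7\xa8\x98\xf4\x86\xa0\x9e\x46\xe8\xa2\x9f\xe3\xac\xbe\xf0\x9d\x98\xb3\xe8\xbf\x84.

9

Byte at offset 0: 0xF0 = 11110000 → 4-byte char (#1). Advance 4.
Byte at offset 4: 0xEE = 11101110 → 3-byte char (#2). Advance 3.
Byte at offset 7: 0xE7 = 11100111 → 3-byte char (#3). Advance 3.
Byte at offset 10: 0xF4 = 11110100 → 4-byte char (#4). Advance 4.
Byte at offset 14: 0x46 = 01000110 → 1-byte char (#5). Advance 1.
Byte at offset 15: 0xE8 = 11101000 → 3-byte char (#6). Advance 3.
Byte at offset 18: 0xE3 = 11100011 → 3-byte char (#7). Advance 3.
Byte at offset 21: 0xF0 = 11110000 → 4-byte char (#8). Advance 4.
Byte at offset 25: 0xE8 = 11101000 → 3-byte char (#9). Advance 3.
Reached end at offset 28 after 9 code points.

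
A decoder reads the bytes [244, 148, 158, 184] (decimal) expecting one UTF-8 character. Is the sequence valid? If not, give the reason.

Leading byte 0xF4 = 11110100 → 4-byte form.
Payload = 0x1147B8, which exceeds U+10FFFF, the maximum Unicode code point. (Leading bytes F5–FF, or F4 followed by ≥ 0x90, are invalid.)

invalid (encodes a value above U+10FFFF)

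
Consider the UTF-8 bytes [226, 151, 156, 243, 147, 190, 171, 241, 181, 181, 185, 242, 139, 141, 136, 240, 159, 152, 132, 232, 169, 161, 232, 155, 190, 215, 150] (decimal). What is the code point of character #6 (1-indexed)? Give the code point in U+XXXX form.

Offset 0: leading byte 0xE2 = 11100010 → 3-byte char #1 = E2 97 9C.
Offset 3: leading byte 0xF3 = 11110011 → 4-byte char #2 = F3 93 BE AB.
Offset 7: leading byte 0xF1 = 11110001 → 4-byte char #3 = F1 B5 B5 B9.
Offset 11: leading byte 0xF2 = 11110010 → 4-byte char #4 = F2 8B 8D 88.
Offset 15: leading byte 0xF0 = 11110000 → 4-byte char #5 = F0 9F 98 84.
Offset 19: leading byte 0xE8 = 11101000 → 3-byte char #6 = E8 A9 A1.
Leading byte 0xE8 = 11101000 matches 1110xxxx → 3-byte sequence.
Byte 1: 0xE8 = 11101000, payload 1000 (4 bits).
Byte 2: 0xA9 = 10101001 (10xxxxxx ✓), payload 101001.
Byte 3: 0xA1 = 10100001 (10xxxxxx ✓), payload 100001.
Concatenate: 1000101001100001 = 0x8A61 (16 bits → U+8A61).

U+8A61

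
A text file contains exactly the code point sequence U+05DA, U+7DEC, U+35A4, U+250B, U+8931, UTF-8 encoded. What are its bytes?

D7 9A E7 B7 AC E3 96 A4 E2 94 8B E8 A4 B1

U+05DA: 2-byte form → D7 9A.
U+7DEC: 3-byte form → E7 B7 AC.
U+35A4: 3-byte form → E3 96 A4.
U+250B: 3-byte form → E2 94 8B.
U+8931: 3-byte form → E8 A4 B1.
Concatenated (14 bytes): D7 9A E7 B7 AC E3 96 A4 E2 94 8B E8 A4 B1.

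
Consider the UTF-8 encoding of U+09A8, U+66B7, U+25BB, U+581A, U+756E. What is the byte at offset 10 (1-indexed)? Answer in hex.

1-indexed offset 10 is 0-indexed offset 9.
U+09A8 → 3-byte form E0 A6 A8 at offsets 0–2.
U+66B7 → 3-byte form E6 9A B7 at offsets 3–5.
U+25BB → 3-byte form E2 96 BB at offsets 6–8.
U+581A → 3-byte form E5 A0 9A at offsets 9–11.
Offset 9 falls in char 4's range; it's byte 1 of E5 A0 9A = 0xE5.

0xE5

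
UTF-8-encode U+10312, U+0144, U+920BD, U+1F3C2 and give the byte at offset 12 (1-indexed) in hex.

0x9F

1-indexed offset 12 is 0-indexed offset 11.
U+10312 → 4-byte form F0 90 8C 92 at offsets 0–3.
U+0144 → 2-byte form C5 84 at offsets 4–5.
U+920BD → 4-byte form F2 92 82 BD at offsets 6–9.
U+1F3C2 → 4-byte form F0 9F 8F 82 at offsets 10–13.
Offset 11 falls in char 4's range; it's byte 2 of F0 9F 8F 82 = 0x9F.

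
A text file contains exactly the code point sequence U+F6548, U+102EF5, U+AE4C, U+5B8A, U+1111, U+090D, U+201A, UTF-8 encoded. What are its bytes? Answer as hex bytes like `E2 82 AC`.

U+F6548: 4-byte form → F3 B6 95 88.
U+102EF5: 4-byte form → F4 82 BB B5.
U+AE4C: 3-byte form → EA B9 8C.
U+5B8A: 3-byte form → E5 AE 8A.
U+1111: 3-byte form → E1 84 91.
U+090D: 3-byte form → E0 A4 8D.
U+201A: 3-byte form → E2 80 9A.
Concatenated (23 bytes): F3 B6 95 88 F4 82 BB B5 EA B9 8C E5 AE 8A E1 84 91 E0 A4 8D E2 80 9A.

F3 B6 95 88 F4 82 BB B5 EA B9 8C E5 AE 8A E1 84 91 E0 A4 8D E2 80 9A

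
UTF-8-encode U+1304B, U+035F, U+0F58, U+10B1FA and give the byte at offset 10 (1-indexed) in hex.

1-indexed offset 10 is 0-indexed offset 9.
U+1304B → 4-byte form F0 93 81 8B at offsets 0–3.
U+035F → 2-byte form CD 9F at offsets 4–5.
U+0F58 → 3-byte form E0 BD 98 at offsets 6–8.
U+10B1FA → 4-byte form F4 8B 87 BA at offsets 9–12.
Offset 9 falls in char 4's range; it's byte 1 of F4 8B 87 BA = 0xF4.

0xF4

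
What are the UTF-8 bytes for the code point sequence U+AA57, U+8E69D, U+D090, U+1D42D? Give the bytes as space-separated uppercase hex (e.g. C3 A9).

U+AA57: 3-byte form → EA A9 97.
U+8E69D: 4-byte form → F2 8E 9A 9D.
U+D090: 3-byte form → ED 82 90.
U+1D42D: 4-byte form → F0 9D 90 AD.
Concatenated (14 bytes): EA A9 97 F2 8E 9A 9D ED 82 90 F0 9D 90 AD.

EA A9 97 F2 8E 9A 9D ED 82 90 F0 9D 90 AD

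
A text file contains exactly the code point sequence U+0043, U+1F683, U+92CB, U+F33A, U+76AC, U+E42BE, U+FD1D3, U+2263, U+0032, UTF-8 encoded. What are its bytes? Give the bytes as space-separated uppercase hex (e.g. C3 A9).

U+0043: 1-byte form → 43.
U+1F683: 4-byte form → F0 9F 9A 83.
U+92CB: 3-byte form → E9 8B 8B.
U+F33A: 3-byte form → EF 8C BA.
U+76AC: 3-byte form → E7 9A AC.
U+E42BE: 4-byte form → F3 A4 8A BE.
U+FD1D3: 4-byte form → F3 BD 87 93.
U+2263: 3-byte form → E2 89 A3.
U+0032: 1-byte form → 32.
Concatenated (26 bytes): 43 F0 9F 9A 83 E9 8B 8B EF 8C BA E7 9A AC F3 A4 8A BE F3 BD 87 93 E2 89 A3 32.

43 F0 9F 9A 83 E9 8B 8B EF 8C BA E7 9A AC F3 A4 8A BE F3 BD 87 93 E2 89 A3 32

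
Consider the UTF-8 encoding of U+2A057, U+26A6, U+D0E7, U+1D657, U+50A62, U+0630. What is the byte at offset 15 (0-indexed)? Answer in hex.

0x90

U+2A057 → 4-byte form F0 AA 81 97 at offsets 0–3.
U+26A6 → 3-byte form E2 9A A6 at offsets 4–6.
U+D0E7 → 3-byte form ED 83 A7 at offsets 7–9.
U+1D657 → 4-byte form F0 9D 99 97 at offsets 10–13.
U+50A62 → 4-byte form F1 90 A9 A2 at offsets 14–17.
Offset 15 falls in char 5's range; it's byte 2 of F1 90 A9 A2 = 0x90.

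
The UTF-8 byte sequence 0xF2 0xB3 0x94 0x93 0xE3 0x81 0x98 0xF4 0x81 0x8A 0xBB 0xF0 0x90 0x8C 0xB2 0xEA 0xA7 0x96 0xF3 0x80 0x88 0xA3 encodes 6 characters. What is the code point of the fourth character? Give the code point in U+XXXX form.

Offset 0: leading byte 0xF2 = 11110010 → 4-byte char #1 = F2 B3 94 93.
Offset 4: leading byte 0xE3 = 11100011 → 3-byte char #2 = E3 81 98.
Offset 7: leading byte 0xF4 = 11110100 → 4-byte char #3 = F4 81 8A BB.
Offset 11: leading byte 0xF0 = 11110000 → 4-byte char #4 = F0 90 8C B2.
Leading byte 0xF0 = 11110000 matches 11110xxx → 4-byte sequence.
Byte 1: 0xF0 = 11110000, payload 000 (3 bits).
Byte 2: 0x90 = 10010000 (10xxxxxx ✓), payload 010000.
Byte 3: 0x8C = 10001100 (10xxxxxx ✓), payload 001100.
Byte 4: 0xB2 = 10110010 (10xxxxxx ✓), payload 110010.
Concatenate: 000010000001100110010 = 0x10332 (21 bits → U+10332).

U+10332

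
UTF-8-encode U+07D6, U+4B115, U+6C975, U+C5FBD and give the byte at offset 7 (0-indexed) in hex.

0xAC

U+07D6 → 2-byte form DF 96 at offsets 0–1.
U+4B115 → 4-byte form F1 8B 84 95 at offsets 2–5.
U+6C975 → 4-byte form F1 AC A5 B5 at offsets 6–9.
Offset 7 falls in char 3's range; it's byte 2 of F1 AC A5 B5 = 0xAC.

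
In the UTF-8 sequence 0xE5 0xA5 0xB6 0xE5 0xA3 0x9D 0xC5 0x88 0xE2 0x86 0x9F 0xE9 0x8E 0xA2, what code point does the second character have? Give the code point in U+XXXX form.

Offset 0: leading byte 0xE5 = 11100101 → 3-byte char #1 = E5 A5 B6.
Offset 3: leading byte 0xE5 = 11100101 → 3-byte char #2 = E5 A3 9D.
Leading byte 0xE5 = 11100101 matches 1110xxxx → 3-byte sequence.
Byte 1: 0xE5 = 11100101, payload 0101 (4 bits).
Byte 2: 0xA3 = 10100011 (10xxxxxx ✓), payload 100011.
Byte 3: 0x9D = 10011101 (10xxxxxx ✓), payload 011101.
Concatenate: 0101100011011101 = 0x58DD (16 bits → U+58DD).

U+58DD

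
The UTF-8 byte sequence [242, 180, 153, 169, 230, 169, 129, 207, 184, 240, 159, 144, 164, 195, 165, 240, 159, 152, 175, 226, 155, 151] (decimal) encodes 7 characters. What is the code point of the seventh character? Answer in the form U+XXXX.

U+26D7

Offset 0: leading byte 0xF2 = 11110010 → 4-byte char #1 = F2 B4 99 A9.
Offset 4: leading byte 0xE6 = 11100110 → 3-byte char #2 = E6 A9 81.
Offset 7: leading byte 0xCF = 11001111 → 2-byte char #3 = CF B8.
Offset 9: leading byte 0xF0 = 11110000 → 4-byte char #4 = F0 9F 90 A4.
Offset 13: leading byte 0xC3 = 11000011 → 2-byte char #5 = C3 A5.
Offset 15: leading byte 0xF0 = 11110000 → 4-byte char #6 = F0 9F 98 AF.
Offset 19: leading byte 0xE2 = 11100010 → 3-byte char #7 = E2 9B 97.
Leading byte 0xE2 = 11100010 matches 1110xxxx → 3-byte sequence.
Byte 1: 0xE2 = 11100010, payload 0010 (4 bits).
Byte 2: 0x9B = 10011011 (10xxxxxx ✓), payload 011011.
Byte 3: 0x97 = 10010111 (10xxxxxx ✓), payload 010111.
Concatenate: 0010011011010111 = 0x26D7 (16 bits → U+26D7).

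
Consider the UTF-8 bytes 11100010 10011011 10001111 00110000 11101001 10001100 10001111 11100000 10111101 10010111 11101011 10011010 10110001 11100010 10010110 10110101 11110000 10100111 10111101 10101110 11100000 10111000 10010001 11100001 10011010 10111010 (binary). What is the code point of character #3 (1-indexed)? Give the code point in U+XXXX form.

Offset 0: leading byte 0xE2 = 11100010 → 3-byte char #1 = E2 9B 8F.
Offset 3: leading byte 0x30 = 00110000 → 1-byte char #2 = 30.
Offset 4: leading byte 0xE9 = 11101001 → 3-byte char #3 = E9 8C 8F.
Leading byte 0xE9 = 11101001 matches 1110xxxx → 3-byte sequence.
Byte 1: 0xE9 = 11101001, payload 1001 (4 bits).
Byte 2: 0x8C = 10001100 (10xxxxxx ✓), payload 001100.
Byte 3: 0x8F = 10001111 (10xxxxxx ✓), payload 001111.
Concatenate: 1001001100001111 = 0x930F (16 bits → U+930F).

U+930F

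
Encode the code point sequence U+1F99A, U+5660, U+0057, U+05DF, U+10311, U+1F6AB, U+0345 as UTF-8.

F0 9F A6 9A E5 99 A0 57 D7 9F F0 90 8C 91 F0 9F 9A AB CD 85

U+1F99A: 4-byte form → F0 9F A6 9A.
U+5660: 3-byte form → E5 99 A0.
U+0057: 1-byte form → 57.
U+05DF: 2-byte form → D7 9F.
U+10311: 4-byte form → F0 90 8C 91.
U+1F6AB: 4-byte form → F0 9F 9A AB.
U+0345: 2-byte form → CD 85.
Concatenated (20 bytes): F0 9F A6 9A E5 99 A0 57 D7 9F F0 90 8C 91 F0 9F 9A AB CD 85.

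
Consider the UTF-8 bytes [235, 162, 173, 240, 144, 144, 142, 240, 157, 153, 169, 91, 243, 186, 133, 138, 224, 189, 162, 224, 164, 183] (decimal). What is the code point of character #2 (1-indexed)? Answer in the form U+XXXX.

Offset 0: leading byte 0xEB = 11101011 → 3-byte char #1 = EB A2 AD.
Offset 3: leading byte 0xF0 = 11110000 → 4-byte char #2 = F0 90 90 8E.
Leading byte 0xF0 = 11110000 matches 11110xxx → 4-byte sequence.
Byte 1: 0xF0 = 11110000, payload 000 (3 bits).
Byte 2: 0x90 = 10010000 (10xxxxxx ✓), payload 010000.
Byte 3: 0x90 = 10010000 (10xxxxxx ✓), payload 010000.
Byte 4: 0x8E = 10001110 (10xxxxxx ✓), payload 001110.
Concatenate: 000010000010000001110 = 0x1040E (21 bits → U+1040E).

U+1040E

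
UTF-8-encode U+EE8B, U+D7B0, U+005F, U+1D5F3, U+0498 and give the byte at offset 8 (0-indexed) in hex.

U+EE8B → 3-byte form EE BA 8B at offsets 0–2.
U+D7B0 → 3-byte form ED 9E B0 at offsets 3–5.
U+005F → 1-byte form 5F at offsets 6–6.
U+1D5F3 → 4-byte form F0 9D 97 B3 at offsets 7–10.
Offset 8 falls in char 4's range; it's byte 2 of F0 9D 97 B3 = 0x9D.

0x9D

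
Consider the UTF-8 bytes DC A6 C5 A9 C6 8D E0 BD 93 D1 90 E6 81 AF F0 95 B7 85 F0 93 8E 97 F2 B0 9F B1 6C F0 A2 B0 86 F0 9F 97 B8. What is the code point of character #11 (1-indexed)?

Offset 0: leading byte 0xDC = 11011100 → 2-byte char #1 = DC A6.
Offset 2: leading byte 0xC5 = 11000101 → 2-byte char #2 = C5 A9.
Offset 4: leading byte 0xC6 = 11000110 → 2-byte char #3 = C6 8D.
Offset 6: leading byte 0xE0 = 11100000 → 3-byte char #4 = E0 BD 93.
Offset 9: leading byte 0xD1 = 11010001 → 2-byte char #5 = D1 90.
Offset 11: leading byte 0xE6 = 11100110 → 3-byte char #6 = E6 81 AF.
Offset 14: leading byte 0xF0 = 11110000 → 4-byte char #7 = F0 95 B7 85.
Offset 18: leading byte 0xF0 = 11110000 → 4-byte char #8 = F0 93 8E 97.
Offset 22: leading byte 0xF2 = 11110010 → 4-byte char #9 = F2 B0 9F B1.
Offset 26: leading byte 0x6C = 01101100 → 1-byte char #10 = 6C.
Offset 27: leading byte 0xF0 = 11110000 → 4-byte char #11 = F0 A2 B0 86.
Leading byte 0xF0 = 11110000 matches 11110xxx → 4-byte sequence.
Byte 1: 0xF0 = 11110000, payload 000 (3 bits).
Byte 2: 0xA2 = 10100010 (10xxxxxx ✓), payload 100010.
Byte 3: 0xB0 = 10110000 (10xxxxxx ✓), payload 110000.
Byte 4: 0x86 = 10000110 (10xxxxxx ✓), payload 000110.
Concatenate: 000100010110000000110 = 0x22C06 (21 bits → U+22C06).

U+22C06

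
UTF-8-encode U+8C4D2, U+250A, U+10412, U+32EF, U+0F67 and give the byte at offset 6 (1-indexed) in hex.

0x94

1-indexed offset 6 is 0-indexed offset 5.
U+8C4D2 → 4-byte form F2 8C 93 92 at offsets 0–3.
U+250A → 3-byte form E2 94 8A at offsets 4–6.
Offset 5 falls in char 2's range; it's byte 2 of E2 94 8A = 0x94.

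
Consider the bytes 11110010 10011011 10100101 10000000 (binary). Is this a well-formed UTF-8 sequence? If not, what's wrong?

valid

Leading byte 0xF2 = 11110010 → 4-byte form.
Continuation bytes 0x9B=10011011, 0xA5=10100101, 0x80=10000000 all match 10xxxxxx.
Decoded value 0x9B940 is ≥ 0x10000 (shortest form) and not a surrogate.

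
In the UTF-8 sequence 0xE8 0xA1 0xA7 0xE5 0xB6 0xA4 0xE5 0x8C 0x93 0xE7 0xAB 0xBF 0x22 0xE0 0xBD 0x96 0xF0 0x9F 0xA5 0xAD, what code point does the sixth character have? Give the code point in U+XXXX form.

Offset 0: leading byte 0xE8 = 11101000 → 3-byte char #1 = E8 A1 A7.
Offset 3: leading byte 0xE5 = 11100101 → 3-byte char #2 = E5 B6 A4.
Offset 6: leading byte 0xE5 = 11100101 → 3-byte char #3 = E5 8C 93.
Offset 9: leading byte 0xE7 = 11100111 → 3-byte char #4 = E7 AB BF.
Offset 12: leading byte 0x22 = 00100010 → 1-byte char #5 = 22.
Offset 13: leading byte 0xE0 = 11100000 → 3-byte char #6 = E0 BD 96.
Leading byte 0xE0 = 11100000 matches 1110xxxx → 3-byte sequence.
Byte 1: 0xE0 = 11100000, payload 0000 (4 bits).
Byte 2: 0xBD = 10111101 (10xxxxxx ✓), payload 111101.
Byte 3: 0x96 = 10010110 (10xxxxxx ✓), payload 010110.
Concatenate: 0000111101010110 = 0xF56 (16 bits → U+0F56).

U+0F56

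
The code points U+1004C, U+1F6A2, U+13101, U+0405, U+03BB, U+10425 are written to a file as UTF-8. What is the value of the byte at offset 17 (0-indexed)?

0x90

U+1004C → 4-byte form F0 90 81 8C at offsets 0–3.
U+1F6A2 → 4-byte form F0 9F 9A A2 at offsets 4–7.
U+13101 → 4-byte form F0 93 84 81 at offsets 8–11.
U+0405 → 2-byte form D0 85 at offsets 12–13.
U+03BB → 2-byte form CE BB at offsets 14–15.
U+10425 → 4-byte form F0 90 90 A5 at offsets 16–19.
Offset 17 falls in char 6's range; it's byte 2 of F0 90 90 A5 = 0x90.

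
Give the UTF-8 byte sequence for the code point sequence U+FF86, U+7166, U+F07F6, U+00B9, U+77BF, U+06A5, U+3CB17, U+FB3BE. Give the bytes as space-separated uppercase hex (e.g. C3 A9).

U+FF86: 3-byte form → EF BE 86.
U+7166: 3-byte form → E7 85 A6.
U+F07F6: 4-byte form → F3 B0 9F B6.
U+00B9: 2-byte form → C2 B9.
U+77BF: 3-byte form → E7 9E BF.
U+06A5: 2-byte form → DA A5.
U+3CB17: 4-byte form → F0 BC AC 97.
U+FB3BE: 4-byte form → F3 BB 8E BE.
Concatenated (25 bytes): EF BE 86 E7 85 A6 F3 B0 9F B6 C2 B9 E7 9E BF DA A5 F0 BC AC 97 F3 BB 8E BE.

EF BE 86 E7 85 A6 F3 B0 9F B6 C2 B9 E7 9E BF DA A5 F0 BC AC 97 F3 BB 8E BE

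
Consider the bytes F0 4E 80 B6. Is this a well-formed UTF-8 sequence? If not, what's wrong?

invalid (non-continuation byte where continuation expected)

Leading byte 0xF0 = 11110000 → 4-byte form.
Byte 2 is 0x4E = 01001110, which is not 10xxxxxx — expected a continuation byte.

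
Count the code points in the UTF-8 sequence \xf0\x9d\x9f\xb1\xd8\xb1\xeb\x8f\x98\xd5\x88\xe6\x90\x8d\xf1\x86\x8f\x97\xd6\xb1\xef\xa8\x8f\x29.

Byte at offset 0: 0xF0 = 11110000 → 4-byte char (#1). Advance 4.
Byte at offset 4: 0xD8 = 11011000 → 2-byte char (#2). Advance 2.
Byte at offset 6: 0xEB = 11101011 → 3-byte char (#3). Advance 3.
Byte at offset 9: 0xD5 = 11010101 → 2-byte char (#4). Advance 2.
Byte at offset 11: 0xE6 = 11100110 → 3-byte char (#5). Advance 3.
Byte at offset 14: 0xF1 = 11110001 → 4-byte char (#6). Advance 4.
Byte at offset 18: 0xD6 = 11010110 → 2-byte char (#7). Advance 2.
Byte at offset 20: 0xEF = 11101111 → 3-byte char (#8). Advance 3.
Byte at offset 23: 0x29 = 00101001 → 1-byte char (#9). Advance 1.
Reached end at offset 24 after 9 code points.

9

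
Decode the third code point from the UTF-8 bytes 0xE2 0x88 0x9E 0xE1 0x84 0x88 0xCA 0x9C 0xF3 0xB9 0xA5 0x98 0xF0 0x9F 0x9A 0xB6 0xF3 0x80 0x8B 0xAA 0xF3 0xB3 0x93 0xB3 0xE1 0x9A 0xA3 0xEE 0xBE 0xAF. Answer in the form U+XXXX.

U+029C

Offset 0: leading byte 0xE2 = 11100010 → 3-byte char #1 = E2 88 9E.
Offset 3: leading byte 0xE1 = 11100001 → 3-byte char #2 = E1 84 88.
Offset 6: leading byte 0xCA = 11001010 → 2-byte char #3 = CA 9C.
Leading byte 0xCA = 11001010 matches 110xxxxx → 2-byte sequence.
Byte 1: 0xCA = 11001010, payload 01010 (5 bits).
Byte 2: 0x9C = 10011100 (10xxxxxx ✓), payload 011100.
Concatenate: 01010011100 = 0x29C (11 bits → U+029C).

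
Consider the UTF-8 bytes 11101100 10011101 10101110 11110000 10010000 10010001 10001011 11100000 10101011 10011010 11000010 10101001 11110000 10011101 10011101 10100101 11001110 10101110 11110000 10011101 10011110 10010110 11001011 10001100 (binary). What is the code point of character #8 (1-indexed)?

Offset 0: leading byte 0xEC = 11101100 → 3-byte char #1 = EC 9D AE.
Offset 3: leading byte 0xF0 = 11110000 → 4-byte char #2 = F0 90 91 8B.
Offset 7: leading byte 0xE0 = 11100000 → 3-byte char #3 = E0 AB 9A.
Offset 10: leading byte 0xC2 = 11000010 → 2-byte char #4 = C2 A9.
Offset 12: leading byte 0xF0 = 11110000 → 4-byte char #5 = F0 9D 9D A5.
Offset 16: leading byte 0xCE = 11001110 → 2-byte char #6 = CE AE.
Offset 18: leading byte 0xF0 = 11110000 → 4-byte char #7 = F0 9D 9E 96.
Offset 22: leading byte 0xCB = 11001011 → 2-byte char #8 = CB 8C.
Leading byte 0xCB = 11001011 matches 110xxxxx → 2-byte sequence.
Byte 1: 0xCB = 11001011, payload 01011 (5 bits).
Byte 2: 0x8C = 10001100 (10xxxxxx ✓), payload 001100.
Concatenate: 01011001100 = 0x2CC (11 bits → U+02CC).

U+02CC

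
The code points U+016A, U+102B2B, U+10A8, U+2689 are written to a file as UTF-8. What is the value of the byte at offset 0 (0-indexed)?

0xC5

U+016A → 2-byte form C5 AA at offsets 0–1.
Offset 0 falls in char 1's range; it's byte 1 of C5 AA = 0xC5.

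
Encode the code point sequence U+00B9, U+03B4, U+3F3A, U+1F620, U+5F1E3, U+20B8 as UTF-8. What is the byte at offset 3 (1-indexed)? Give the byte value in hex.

1-indexed offset 3 is 0-indexed offset 2.
U+00B9 → 2-byte form C2 B9 at offsets 0–1.
U+03B4 → 2-byte form CE B4 at offsets 2–3.
Offset 2 falls in char 2's range; it's byte 1 of CE B4 = 0xCE.

0xCE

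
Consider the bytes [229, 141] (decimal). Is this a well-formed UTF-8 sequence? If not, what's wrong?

invalid (sequence truncated)

Leading byte 0xE5 = 11100101 → 3-byte form, but only 2 bytes are present.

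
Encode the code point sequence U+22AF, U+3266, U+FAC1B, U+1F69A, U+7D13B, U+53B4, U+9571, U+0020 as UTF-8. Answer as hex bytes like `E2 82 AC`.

U+22AF: 3-byte form → E2 8A AF.
U+3266: 3-byte form → E3 89 A6.
U+FAC1B: 4-byte form → F3 BA B0 9B.
U+1F69A: 4-byte form → F0 9F 9A 9A.
U+7D13B: 4-byte form → F1 BD 84 BB.
U+53B4: 3-byte form → E5 8E B4.
U+9571: 3-byte form → E9 95 B1.
U+0020: 1-byte form → 20.
Concatenated (25 bytes): E2 8A AF E3 89 A6 F3 BA B0 9B F0 9F 9A 9A F1 BD 84 BB E5 8E B4 E9 95 B1 20.

E2 8A AF E3 89 A6 F3 BA B0 9B F0 9F 9A 9A F1 BD 84 BB E5 8E B4 E9 95 B1 20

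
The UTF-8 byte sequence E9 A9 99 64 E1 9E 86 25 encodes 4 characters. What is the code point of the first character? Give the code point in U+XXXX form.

Offset 0: leading byte 0xE9 = 11101001 → 3-byte char #1 = E9 A9 99.
Leading byte 0xE9 = 11101001 matches 1110xxxx → 3-byte sequence.
Byte 1: 0xE9 = 11101001, payload 1001 (4 bits).
Byte 2: 0xA9 = 10101001 (10xxxxxx ✓), payload 101001.
Byte 3: 0x99 = 10011001 (10xxxxxx ✓), payload 011001.
Concatenate: 1001101001011001 = 0x9A59 (16 bits → U+9A59).

U+9A59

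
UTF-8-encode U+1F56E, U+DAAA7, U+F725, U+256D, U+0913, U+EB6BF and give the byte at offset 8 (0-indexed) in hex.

U+1F56E → 4-byte form F0 9F 95 AE at offsets 0–3.
U+DAAA7 → 4-byte form F3 9A AA A7 at offsets 4–7.
U+F725 → 3-byte form EF 9C A5 at offsets 8–10.
Offset 8 falls in char 3's range; it's byte 1 of EF 9C A5 = 0xEF.

0xEF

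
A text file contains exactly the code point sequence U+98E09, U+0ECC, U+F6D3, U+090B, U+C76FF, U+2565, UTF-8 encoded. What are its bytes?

F2 98 B8 89 E0 BB 8C EF 9B 93 E0 A4 8B F3 87 9B BF E2 95 A5

U+98E09: 4-byte form → F2 98 B8 89.
U+0ECC: 3-byte form → E0 BB 8C.
U+F6D3: 3-byte form → EF 9B 93.
U+090B: 3-byte form → E0 A4 8B.
U+C76FF: 4-byte form → F3 87 9B BF.
U+2565: 3-byte form → E2 95 A5.
Concatenated (20 bytes): F2 98 B8 89 E0 BB 8C EF 9B 93 E0 A4 8B F3 87 9B BF E2 95 A5.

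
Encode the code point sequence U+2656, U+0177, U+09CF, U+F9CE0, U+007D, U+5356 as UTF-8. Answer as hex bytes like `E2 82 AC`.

E2 99 96 C5 B7 E0 A7 8F F3 B9 B3 A0 7D E5 8D 96

U+2656: 3-byte form → E2 99 96.
U+0177: 2-byte form → C5 B7.
U+09CF: 3-byte form → E0 A7 8F.
U+F9CE0: 4-byte form → F3 B9 B3 A0.
U+007D: 1-byte form → 7D.
U+5356: 3-byte form → E5 8D 96.
Concatenated (16 bytes): E2 99 96 C5 B7 E0 A7 8F F3 B9 B3 A0 7D E5 8D 96.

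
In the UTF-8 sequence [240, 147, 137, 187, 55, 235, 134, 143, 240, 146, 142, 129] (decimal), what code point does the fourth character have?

Offset 0: leading byte 0xF0 = 11110000 → 4-byte char #1 = F0 93 89 BB.
Offset 4: leading byte 0x37 = 00110111 → 1-byte char #2 = 37.
Offset 5: leading byte 0xEB = 11101011 → 3-byte char #3 = EB 86 8F.
Offset 8: leading byte 0xF0 = 11110000 → 4-byte char #4 = F0 92 8E 81.
Leading byte 0xF0 = 11110000 matches 11110xxx → 4-byte sequence.
Byte 1: 0xF0 = 11110000, payload 000 (3 bits).
Byte 2: 0x92 = 10010010 (10xxxxxx ✓), payload 010010.
Byte 3: 0x8E = 10001110 (10xxxxxx ✓), payload 001110.
Byte 4: 0x81 = 10000001 (10xxxxxx ✓), payload 000001.
Concatenate: 000010010001110000001 = 0x12381 (21 bits → U+12381).

U+12381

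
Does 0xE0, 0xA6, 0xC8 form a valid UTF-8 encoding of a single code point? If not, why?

invalid (non-continuation byte where continuation expected)

Leading byte 0xE0 = 11100000 → 3-byte form.
Byte 3 is 0xC8 = 11001000, which is not 10xxxxxx — expected a continuation byte.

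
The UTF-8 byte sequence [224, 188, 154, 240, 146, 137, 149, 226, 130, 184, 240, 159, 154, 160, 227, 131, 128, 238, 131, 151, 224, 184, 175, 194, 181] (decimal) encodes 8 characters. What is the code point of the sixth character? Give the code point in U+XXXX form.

Offset 0: leading byte 0xE0 = 11100000 → 3-byte char #1 = E0 BC 9A.
Offset 3: leading byte 0xF0 = 11110000 → 4-byte char #2 = F0 92 89 95.
Offset 7: leading byte 0xE2 = 11100010 → 3-byte char #3 = E2 82 B8.
Offset 10: leading byte 0xF0 = 11110000 → 4-byte char #4 = F0 9F 9A A0.
Offset 14: leading byte 0xE3 = 11100011 → 3-byte char #5 = E3 83 80.
Offset 17: leading byte 0xEE = 11101110 → 3-byte char #6 = EE 83 97.
Leading byte 0xEE = 11101110 matches 1110xxxx → 3-byte sequence.
Byte 1: 0xEE = 11101110, payload 1110 (4 bits).
Byte 2: 0x83 = 10000011 (10xxxxxx ✓), payload 000011.
Byte 3: 0x97 = 10010111 (10xxxxxx ✓), payload 010111.
Concatenate: 1110000011010111 = 0xE0D7 (16 bits → U+E0D7).

U+E0D7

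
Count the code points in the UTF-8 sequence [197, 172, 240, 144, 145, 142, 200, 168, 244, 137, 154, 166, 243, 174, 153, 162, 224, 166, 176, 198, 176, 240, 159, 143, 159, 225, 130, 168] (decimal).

9

Byte at offset 0: 0xC5 = 11000101 → 2-byte char (#1). Advance 2.
Byte at offset 2: 0xF0 = 11110000 → 4-byte char (#2). Advance 4.
Byte at offset 6: 0xC8 = 11001000 → 2-byte char (#3). Advance 2.
Byte at offset 8: 0xF4 = 11110100 → 4-byte char (#4). Advance 4.
Byte at offset 12: 0xF3 = 11110011 → 4-byte char (#5). Advance 4.
Byte at offset 16: 0xE0 = 11100000 → 3-byte char (#6). Advance 3.
Byte at offset 19: 0xC6 = 11000110 → 2-byte char (#7). Advance 2.
Byte at offset 21: 0xF0 = 11110000 → 4-byte char (#8). Advance 4.
Byte at offset 25: 0xE1 = 11100001 → 3-byte char (#9). Advance 3.
Reached end at offset 28 after 9 code points.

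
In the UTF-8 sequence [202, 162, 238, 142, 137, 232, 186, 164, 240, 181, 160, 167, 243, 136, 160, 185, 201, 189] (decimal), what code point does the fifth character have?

U+C8839

Offset 0: leading byte 0xCA = 11001010 → 2-byte char #1 = CA A2.
Offset 2: leading byte 0xEE = 11101110 → 3-byte char #2 = EE 8E 89.
Offset 5: leading byte 0xE8 = 11101000 → 3-byte char #3 = E8 BA A4.
Offset 8: leading byte 0xF0 = 11110000 → 4-byte char #4 = F0 B5 A0 A7.
Offset 12: leading byte 0xF3 = 11110011 → 4-byte char #5 = F3 88 A0 B9.
Leading byte 0xF3 = 11110011 matches 11110xxx → 4-byte sequence.
Byte 1: 0xF3 = 11110011, payload 011 (3 bits).
Byte 2: 0x88 = 10001000 (10xxxxxx ✓), payload 001000.
Byte 3: 0xA0 = 10100000 (10xxxxxx ✓), payload 100000.
Byte 4: 0xB9 = 10111001 (10xxxxxx ✓), payload 111001.
Concatenate: 011001000100000111001 = 0xC8839 (21 bits → U+C8839).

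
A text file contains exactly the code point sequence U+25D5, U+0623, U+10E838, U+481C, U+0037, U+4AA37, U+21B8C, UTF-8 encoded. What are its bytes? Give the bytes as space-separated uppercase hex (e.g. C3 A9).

U+25D5: 3-byte form → E2 97 95.
U+0623: 2-byte form → D8 A3.
U+10E838: 4-byte form → F4 8E A0 B8.
U+481C: 3-byte form → E4 A0 9C.
U+0037: 1-byte form → 37.
U+4AA37: 4-byte form → F1 8A A8 B7.
U+21B8C: 4-byte form → F0 A1 AE 8C.
Concatenated (21 bytes): E2 97 95 D8 A3 F4 8E A0 B8 E4 A0 9C 37 F1 8A A8 B7 F0 A1 AE 8C.

E2 97 95 D8 A3 F4 8E A0 B8 E4 A0 9C 37 F1 8A A8 B7 F0 A1 AE 8C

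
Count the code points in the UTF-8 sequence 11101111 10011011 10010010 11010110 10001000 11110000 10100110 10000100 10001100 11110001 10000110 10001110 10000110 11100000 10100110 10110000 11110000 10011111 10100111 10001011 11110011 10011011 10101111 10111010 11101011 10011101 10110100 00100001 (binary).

9

Byte at offset 0: 0xEF = 11101111 → 3-byte char (#1). Advance 3.
Byte at offset 3: 0xD6 = 11010110 → 2-byte char (#2). Advance 2.
Byte at offset 5: 0xF0 = 11110000 → 4-byte char (#3). Advance 4.
Byte at offset 9: 0xF1 = 11110001 → 4-byte char (#4). Advance 4.
Byte at offset 13: 0xE0 = 11100000 → 3-byte char (#5). Advance 3.
Byte at offset 16: 0xF0 = 11110000 → 4-byte char (#6). Advance 4.
Byte at offset 20: 0xF3 = 11110011 → 4-byte char (#7). Advance 4.
Byte at offset 24: 0xEB = 11101011 → 3-byte char (#8). Advance 3.
Byte at offset 27: 0x21 = 00100001 → 1-byte char (#9). Advance 1.
Reached end at offset 28 after 9 code points.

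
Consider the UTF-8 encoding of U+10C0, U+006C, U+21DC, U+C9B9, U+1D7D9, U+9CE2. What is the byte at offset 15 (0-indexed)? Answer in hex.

U+10C0 → 3-byte form E1 83 80 at offsets 0–2.
U+006C → 1-byte form 6C at offsets 3–3.
U+21DC → 3-byte form E2 87 9C at offsets 4–6.
U+C9B9 → 3-byte form EC A6 B9 at offsets 7–9.
U+1D7D9 → 4-byte form F0 9D 9F 99 at offsets 10–13.
U+9CE2 → 3-byte form E9 B3 A2 at offsets 14–16.
Offset 15 falls in char 6's range; it's byte 2 of E9 B3 A2 = 0xB3.

0xB3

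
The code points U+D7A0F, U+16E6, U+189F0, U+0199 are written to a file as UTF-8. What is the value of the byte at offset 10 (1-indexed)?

1-indexed offset 10 is 0-indexed offset 9.
U+D7A0F → 4-byte form F3 97 A8 8F at offsets 0–3.
U+16E6 → 3-byte form E1 9B A6 at offsets 4–6.
U+189F0 → 4-byte form F0 98 A7 B0 at offsets 7–10.
Offset 9 falls in char 3's range; it's byte 3 of F0 98 A7 B0 = 0xA7.

0xA7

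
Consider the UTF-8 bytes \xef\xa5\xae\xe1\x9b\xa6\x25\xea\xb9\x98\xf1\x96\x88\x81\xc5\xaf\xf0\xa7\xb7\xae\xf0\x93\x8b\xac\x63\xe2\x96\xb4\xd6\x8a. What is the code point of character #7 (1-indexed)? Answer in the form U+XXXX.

U+27DEE

Offset 0: leading byte 0xEF = 11101111 → 3-byte char #1 = EF A5 AE.
Offset 3: leading byte 0xE1 = 11100001 → 3-byte char #2 = E1 9B A6.
Offset 6: leading byte 0x25 = 00100101 → 1-byte char #3 = 25.
Offset 7: leading byte 0xEA = 11101010 → 3-byte char #4 = EA B9 98.
Offset 10: leading byte 0xF1 = 11110001 → 4-byte char #5 = F1 96 88 81.
Offset 14: leading byte 0xC5 = 11000101 → 2-byte char #6 = C5 AF.
Offset 16: leading byte 0xF0 = 11110000 → 4-byte char #7 = F0 A7 B7 AE.
Leading byte 0xF0 = 11110000 matches 11110xxx → 4-byte sequence.
Byte 1: 0xF0 = 11110000, payload 000 (3 bits).
Byte 2: 0xA7 = 10100111 (10xxxxxx ✓), payload 100111.
Byte 3: 0xB7 = 10110111 (10xxxxxx ✓), payload 110111.
Byte 4: 0xAE = 10101110 (10xxxxxx ✓), payload 101110.
Concatenate: 000100111110111101110 = 0x27DEE (21 bits → U+27DEE).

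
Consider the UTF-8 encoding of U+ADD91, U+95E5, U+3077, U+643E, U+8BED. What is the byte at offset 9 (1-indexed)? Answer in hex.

0x81

1-indexed offset 9 is 0-indexed offset 8.
U+ADD91 → 4-byte form F2 AD B6 91 at offsets 0–3.
U+95E5 → 3-byte form E9 97 A5 at offsets 4–6.
U+3077 → 3-byte form E3 81 B7 at offsets 7–9.
Offset 8 falls in char 3's range; it's byte 2 of E3 81 B7 = 0x81.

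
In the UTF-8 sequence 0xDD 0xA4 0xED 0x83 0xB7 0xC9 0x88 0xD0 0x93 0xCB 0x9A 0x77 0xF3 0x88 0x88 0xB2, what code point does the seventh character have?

U+C8232

Offset 0: leading byte 0xDD = 11011101 → 2-byte char #1 = DD A4.
Offset 2: leading byte 0xED = 11101101 → 3-byte char #2 = ED 83 B7.
Offset 5: leading byte 0xC9 = 11001001 → 2-byte char #3 = C9 88.
Offset 7: leading byte 0xD0 = 11010000 → 2-byte char #4 = D0 93.
Offset 9: leading byte 0xCB = 11001011 → 2-byte char #5 = CB 9A.
Offset 11: leading byte 0x77 = 01110111 → 1-byte char #6 = 77.
Offset 12: leading byte 0xF3 = 11110011 → 4-byte char #7 = F3 88 88 B2.
Leading byte 0xF3 = 11110011 matches 11110xxx → 4-byte sequence.
Byte 1: 0xF3 = 11110011, payload 011 (3 bits).
Byte 2: 0x88 = 10001000 (10xxxxxx ✓), payload 001000.
Byte 3: 0x88 = 10001000 (10xxxxxx ✓), payload 001000.
Byte 4: 0xB2 = 10110010 (10xxxxxx ✓), payload 110010.
Concatenate: 011001000001000110010 = 0xC8232 (21 bits → U+C8232).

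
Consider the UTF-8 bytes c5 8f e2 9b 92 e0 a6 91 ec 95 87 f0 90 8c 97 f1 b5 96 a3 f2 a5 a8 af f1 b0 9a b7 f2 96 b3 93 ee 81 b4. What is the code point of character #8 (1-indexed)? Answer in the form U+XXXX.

Offset 0: leading byte 0xC5 = 11000101 → 2-byte char #1 = C5 8F.
Offset 2: leading byte 0xE2 = 11100010 → 3-byte char #2 = E2 9B 92.
Offset 5: leading byte 0xE0 = 11100000 → 3-byte char #3 = E0 A6 91.
Offset 8: leading byte 0xEC = 11101100 → 3-byte char #4 = EC 95 87.
Offset 11: leading byte 0xF0 = 11110000 → 4-byte char #5 = F0 90 8C 97.
Offset 15: leading byte 0xF1 = 11110001 → 4-byte char #6 = F1 B5 96 A3.
Offset 19: leading byte 0xF2 = 11110010 → 4-byte char #7 = F2 A5 A8 AF.
Offset 23: leading byte 0xF1 = 11110001 → 4-byte char #8 = F1 B0 9A B7.
Leading byte 0xF1 = 11110001 matches 11110xxx → 4-byte sequence.
Byte 1: 0xF1 = 11110001, payload 001 (3 bits).
Byte 2: 0xB0 = 10110000 (10xxxxxx ✓), payload 110000.
Byte 3: 0x9A = 10011010 (10xxxxxx ✓), payload 011010.
Byte 4: 0xB7 = 10110111 (10xxxxxx ✓), payload 110111.
Concatenate: 001110000011010110111 = 0x706B7 (21 bits → U+706B7).

U+706B7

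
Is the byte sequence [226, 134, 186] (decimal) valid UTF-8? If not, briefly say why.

valid

Leading byte 0xE2 = 11100010 → 3-byte form.
Continuation bytes 0x86=10000110, 0xBA=10111010 all match 10xxxxxx.
Decoded value 0x21BA is ≥ 0x800 (shortest form) and not a surrogate.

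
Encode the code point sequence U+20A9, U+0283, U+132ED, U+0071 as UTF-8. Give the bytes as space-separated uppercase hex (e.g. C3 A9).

E2 82 A9 CA 83 F0 93 8B AD 71

U+20A9: 3-byte form → E2 82 A9.
U+0283: 2-byte form → CA 83.
U+132ED: 4-byte form → F0 93 8B AD.
U+0071: 1-byte form → 71.
Concatenated (10 bytes): E2 82 A9 CA 83 F0 93 8B AD 71.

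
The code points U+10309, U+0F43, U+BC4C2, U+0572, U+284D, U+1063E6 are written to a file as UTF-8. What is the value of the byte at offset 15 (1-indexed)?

1-indexed offset 15 is 0-indexed offset 14.
U+10309 → 4-byte form F0 90 8C 89 at offsets 0–3.
U+0F43 → 3-byte form E0 BD 83 at offsets 4–6.
U+BC4C2 → 4-byte form F2 BC 93 82 at offsets 7–10.
U+0572 → 2-byte form D5 B2 at offsets 11–12.
U+284D → 3-byte form E2 A1 8D at offsets 13–15.
Offset 14 falls in char 5's range; it's byte 2 of E2 A1 8D = 0xA1.

0xA1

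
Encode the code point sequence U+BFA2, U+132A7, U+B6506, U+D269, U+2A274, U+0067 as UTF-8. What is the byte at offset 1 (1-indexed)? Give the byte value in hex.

1-indexed offset 1 is 0-indexed offset 0.
U+BFA2 → 3-byte form EB BE A2 at offsets 0–2.
Offset 0 falls in char 1's range; it's byte 1 of EB BE A2 = 0xEB.

0xEB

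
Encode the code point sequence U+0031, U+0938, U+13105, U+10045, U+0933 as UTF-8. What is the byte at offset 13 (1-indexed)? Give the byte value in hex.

0xE0

1-indexed offset 13 is 0-indexed offset 12.
U+0031 → 1-byte form 31 at offsets 0–0.
U+0938 → 3-byte form E0 A4 B8 at offsets 1–3.
U+13105 → 4-byte form F0 93 84 85 at offsets 4–7.
U+10045 → 4-byte form F0 90 81 85 at offsets 8–11.
U+0933 → 3-byte form E0 A4 B3 at offsets 12–14.
Offset 12 falls in char 5's range; it's byte 1 of E0 A4 B3 = 0xE0.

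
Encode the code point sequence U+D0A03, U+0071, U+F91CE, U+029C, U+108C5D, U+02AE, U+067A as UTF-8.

U+D0A03: 4-byte form → F3 90 A8 83.
U+0071: 1-byte form → 71.
U+F91CE: 4-byte form → F3 B9 87 8E.
U+029C: 2-byte form → CA 9C.
U+108C5D: 4-byte form → F4 88 B1 9D.
U+02AE: 2-byte form → CA AE.
U+067A: 2-byte form → D9 BA.
Concatenated (19 bytes): F3 90 A8 83 71 F3 B9 87 8E CA 9C F4 88 B1 9D CA AE D9 BA.

F3 90 A8 83 71 F3 B9 87 8E CA 9C F4 88 B1 9D CA AE D9 BA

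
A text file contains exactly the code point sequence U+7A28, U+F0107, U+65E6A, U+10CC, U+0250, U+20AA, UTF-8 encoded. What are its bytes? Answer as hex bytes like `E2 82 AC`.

E7 A8 A8 F3 B0 84 87 F1 A5 B9 AA E1 83 8C C9 90 E2 82 AA

U+7A28: 3-byte form → E7 A8 A8.
U+F0107: 4-byte form → F3 B0 84 87.
U+65E6A: 4-byte form → F1 A5 B9 AA.
U+10CC: 3-byte form → E1 83 8C.
U+0250: 2-byte form → C9 90.
U+20AA: 3-byte form → E2 82 AA.
Concatenated (19 bytes): E7 A8 A8 F3 B0 84 87 F1 A5 B9 AA E1 83 8C C9 90 E2 82 AA.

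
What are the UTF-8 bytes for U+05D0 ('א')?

D7 90

U+05D0 = 0x5D0 = 1488 decimal. In range U+0080–U+07FF → 2-byte form: 110xxxxx 10xxxxxx.
Binary (11 bits): 10111010000.
Split 5+6: 10111 | 010000.
Byte 1: 11010111 = 0xD7.
Byte 2: 10010000 = 0x90.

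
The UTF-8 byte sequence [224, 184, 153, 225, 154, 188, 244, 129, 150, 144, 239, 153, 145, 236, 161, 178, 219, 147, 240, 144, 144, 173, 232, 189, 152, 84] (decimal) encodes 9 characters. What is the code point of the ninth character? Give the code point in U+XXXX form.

Offset 0: leading byte 0xE0 = 11100000 → 3-byte char #1 = E0 B8 99.
Offset 3: leading byte 0xE1 = 11100001 → 3-byte char #2 = E1 9A BC.
Offset 6: leading byte 0xF4 = 11110100 → 4-byte char #3 = F4 81 96 90.
Offset 10: leading byte 0xEF = 11101111 → 3-byte char #4 = EF 99 91.
Offset 13: leading byte 0xEC = 11101100 → 3-byte char #5 = EC A1 B2.
Offset 16: leading byte 0xDB = 11011011 → 2-byte char #6 = DB 93.
Offset 18: leading byte 0xF0 = 11110000 → 4-byte char #7 = F0 90 90 AD.
Offset 22: leading byte 0xE8 = 11101000 → 3-byte char #8 = E8 BD 98.
Offset 25: leading byte 0x54 = 01010100 → 1-byte char #9 = 54.
Leading byte 0x54 = 01010100 matches 0xxxxxxx → 1-byte sequence.
Byte 1: 0x54 = 01010100, payload 1010100 (7 bits).
Concatenate: 1010100 = 0x54 (7 bits → U+0054).

U+0054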